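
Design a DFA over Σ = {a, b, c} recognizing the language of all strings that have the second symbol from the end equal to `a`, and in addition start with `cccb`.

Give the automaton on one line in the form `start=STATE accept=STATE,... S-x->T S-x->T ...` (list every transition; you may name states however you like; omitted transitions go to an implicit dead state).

start=s0 accept=s19,s20,s21 s0-a->s1 s0-b->s2 s0-c->s3 s1-a->s4 s1-b->s5 s1-c->s6 s2-a->s7 s2-b->s8 s2-c->s9 s3-a->s10 s3-b->s11 s3-c->s12 s4-a->s4 s4-b->s5 s4-c->s6 s5-a->s7 s5-b->s8 s5-c->s9 s6-a->s10 s6-b->s11 s6-c->s13 s7-a->s4 s7-b->s5 s7-c->s6 s8-a->s7 s8-b->s8 s8-c->s9 s9-a->s10 s9-b->s11 s9-c->s13 s10-a->s4 s10-b->s5 s10-c->s6 s11-a->s7 s11-b->s8 s11-c->s9 s12-a->s10 s12-b->s11 s12-c->s14 s13-a->s10 s13-b->s11 s13-c->s13 s14-a->s10 s14-b->s15 s14-c->s13 s15-a->s16 s15-b->s17 s15-c->s18 s16-a->s19 s16-b->s20 s16-c->s21 s17-a->s16 s17-b->s17 s17-c->s18 s18-a->s22 s18-b->s15 s18-c->s23 s19-a->s19 s19-b->s20 s19-c->s21 s20-a->s16 s20-b->s17 s20-c->s18 s21-a->s22 s21-b->s15 s21-c->s23 s22-a->s19 s22-b->s20 s22-c->s21 s23-a->s22 s23-b->s15 s23-c->s23

Build one automaton per condition and run them in lockstep. One (13 states) tracks the last 2 symbols read; the other (6 states) tracks whether the input so far still matches the prefix `cccb`. Each combined state is a pair, one component from each; accept when both components accept.
          a    b    c  
>  s0     s1   s2   s3 
   s1     s4   s5   s6 
   s2     s7   s8   s9 
   s3    s10  s11  s12 
   s4     s4   s5   s6 
   s5     s7   s8   s9 
   s6    s10  s11  s13 
   s7     s4   s5   s6 
   s8     s7   s8   s9 
   s9    s10  s11  s13 
   s10    s4   s5   s6 
   s11    s7   s8   s9 
   s12   s10  s11  s14 
   s13   s10  s11  s13 
   s14   s10  s15  s13 
   s15   s16  s17  s18 
   s16   s19  s20  s21 
   s17   s16  s17  s18 
   s18   s22  s15  s23 
 * s19   s19  s20  s21 
 * s20   s16  s17  s18 
 * s21   s22  s15  s23 
   s22   s19  s20  s21 
   s23   s22  s15  s23 
(> = start, * = accepting)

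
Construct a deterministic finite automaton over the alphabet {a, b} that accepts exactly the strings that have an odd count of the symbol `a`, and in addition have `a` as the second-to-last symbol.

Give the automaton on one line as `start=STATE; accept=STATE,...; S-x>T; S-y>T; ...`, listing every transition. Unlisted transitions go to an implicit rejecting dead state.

start=s0; accept=s3,s4; s0-a>s1; s0-b>s0; s1-a>s2; s1-b>s3; s2-a>s4; s2-b>s0; s3-a>s2; s3-b>s5; s4-a>s2; s4-b>s3; s5-a>s2; s5-b>s5

Handle the two conditions separately and then intersect. One (2 states) tracks the count of `a`s modulo 2; the other (7 states) tracks the last 2 symbols read. Each combined state is a pair, one component from each; accept when both components accept. Equivalent product states are then merged.
With 6 states:
        a   b  
>  s0   s1  s0 
   s1   s2  s3 
   s2   s4  s0 
 * s3   s2  s5 
 * s4   s2  s3 
   s5   s2  s5 
(> = start, * = accepting)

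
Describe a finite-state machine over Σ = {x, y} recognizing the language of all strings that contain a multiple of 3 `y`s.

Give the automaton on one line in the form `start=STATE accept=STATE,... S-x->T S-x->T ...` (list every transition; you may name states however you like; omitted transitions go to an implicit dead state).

Keep the running count of `y`s modulo 3: each `y` advances along the cycle q0 → q1 → q2 → q0 while other symbols loop. Accept at q0.
With 3 states:
        x   y  
>* q0   q0  q1 
   q1   q1  q2 
   q2   q2  q0 
(> = start, * = accepting)

start=q0 accept=q0 q0-x->q0 q0-y->q1 q1-x->q1 q1-y->q2 q2-x->q2 q2-y->q0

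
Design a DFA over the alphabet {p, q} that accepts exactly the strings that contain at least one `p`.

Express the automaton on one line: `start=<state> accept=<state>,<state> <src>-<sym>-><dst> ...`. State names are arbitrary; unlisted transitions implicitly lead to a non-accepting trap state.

start=s0 accept=s1,s2 s0-p->s1 s0-q->s0 s1-p->s2 s1-q->s1 s2-p->s2 s2-q->s2

Only the number of `p`s matters, and only up to 2. Make a chain s0 → s1 → s2 advanced by each `p` (with s2 absorbing); every other symbol self-loops. The accepting set is {s1, s2}.
A 3-state machine:
        p   q  
>  s0   s1  s0 
 * s1   s2  s1 
 * s2   s2  s2 
(> = start, * = accepting)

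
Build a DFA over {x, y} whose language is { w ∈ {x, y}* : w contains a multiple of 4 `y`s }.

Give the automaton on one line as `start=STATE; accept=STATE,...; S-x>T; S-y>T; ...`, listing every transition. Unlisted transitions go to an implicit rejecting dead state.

start=s0; accept=s0; s0-x>s0; s0-y>s1; s1-x>s1; s1-y>s2; s2-x>s2; s2-y>s3; s3-x>s3; s3-y>s0

Keep the running count of `y`s modulo 4: each `y` advances along the cycle s0 → s1 → s2 → s3 → s0 while other symbols loop. Accept at s0.
A 4-state machine:
        x   y  
>* s0   s0  s1 
   s1   s1  s2 
   s2   s2  s3 
   s3   s3  s0 
(> = start, * = accepting)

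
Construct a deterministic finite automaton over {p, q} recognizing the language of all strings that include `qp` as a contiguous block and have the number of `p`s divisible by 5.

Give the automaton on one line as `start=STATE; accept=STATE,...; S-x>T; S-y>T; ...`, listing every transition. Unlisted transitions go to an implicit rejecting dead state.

start=A; accept=K; A-p>B; A-q>C; B-p>D; B-q>E; C-p>E; C-q>C; D-p>F; D-q>G; E-p>G; E-q>E; F-p>H; F-q>I; G-p>I; G-q>G; H-p>A; H-q>J; I-p>J; I-q>I; J-p>K; J-q>J; K-p>E; K-q>K

Handle the two conditions separately and then intersect. One (3 states) tracks whether and how much of `qp` has been seen; the other (5 states) tracks the count of `p`s modulo 5. Each combined state is a pair, one component from each; accept when both components accept. Minimizing collapses redundant product states.
       p  q 
>  A   B  C 
   B   D  E 
   C   E  C 
   D   F  G 
   E   G  E 
   F   H  I 
   G   I  G 
   H   A  J 
   I   J  I 
   J   K  J 
 * K   E  K 
(> = start, * = accepting)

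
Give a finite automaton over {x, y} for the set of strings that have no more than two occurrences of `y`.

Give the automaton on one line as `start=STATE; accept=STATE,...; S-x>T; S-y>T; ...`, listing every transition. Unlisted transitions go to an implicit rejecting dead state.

start=A; accept=A,B,C; A-x>A; A-y>B; B-x>B; B-y>C; C-x>C; C-y>D; D-x>D; D-y>D

Only the number of `y`s matters, and only up to 3. Make a chain A → B → C → D advanced by each `y` (with D absorbing); every other symbol self-loops. The accepting set is {A, B, C}.
With 4 states:
       x  y 
>* A   A  B 
 * B   B  C 
 * C   C  D 
   D   D  D 
(> = start, * = accepting)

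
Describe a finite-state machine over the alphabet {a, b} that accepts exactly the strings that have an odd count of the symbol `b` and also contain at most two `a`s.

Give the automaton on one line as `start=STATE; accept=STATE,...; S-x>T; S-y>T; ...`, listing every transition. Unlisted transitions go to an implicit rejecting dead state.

start=q0; accept=q2,q4,q6; q0-a>q1; q0-b>q2; q1-a>q3; q1-b>q4; q2-a>q4; q2-b>q0; q3-a>q5; q3-b>q6; q4-a>q6; q4-b>q1; q5-a>q5; q5-b>q7; q6-a>q7; q6-b>q3; q7-a>q7; q7-b>q5

Run two small machines in parallel and take their product. One (2 states) tracks the count of `b`s modulo 2; the other (4 states) tracks the count of `a`s, saturating at 3. Each combined state is a pair, one component from each; accept when both components accept.
        a   b  
>  q0   q1  q2 
   q1   q3  q4 
 * q2   q4  q0 
   q3   q5  q6 
 * q4   q6  q1 
   q5   q5  q7 
 * q6   q7  q3 
   q7   q7  q5 
(> = start, * = accepting)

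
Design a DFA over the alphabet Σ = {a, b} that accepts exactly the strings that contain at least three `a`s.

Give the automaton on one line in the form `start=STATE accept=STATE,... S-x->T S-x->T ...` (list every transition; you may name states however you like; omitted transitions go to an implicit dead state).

Count `a`s, saturating at 4: states q0 through q3 mean 0 through 3 `a`s seen; q4 means more than 3. Each `a` increments (capped at q4); other symbols loop. Accept from {q3, q4}.
A 5-state machine:
        a   b  
>  q0   q1  q0 
   q1   q2  q1 
   q2   q3  q2 
 * q3   q4  q3 
 * q4   q4  q4 
(> = start, * = accepting)

start=q0 accept=q3,q4 q0-a->q1 q0-b->q0 q1-a->q2 q1-b->q1 q2-a->q3 q2-b->q2 q3-a->q4 q3-b->q3 q4-a->q4 q4-b->q4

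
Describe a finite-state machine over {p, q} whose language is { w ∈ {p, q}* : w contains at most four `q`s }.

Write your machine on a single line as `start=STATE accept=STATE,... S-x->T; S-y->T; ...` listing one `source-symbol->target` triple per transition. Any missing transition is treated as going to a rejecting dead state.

start=A; accept=A,B,C,D,E; A-p->A; A-q->B; B-p->B; B-q->C; C-p->C; C-q->D; D-p->D; D-q->E; E-p->E; E-q->F; F-p->F; F-q->F

Count `q`s, saturating at 5: states A through E mean 0 through 4 `q`s seen; F means more than 4. Each `q` increments (capped at F); other symbols loop. Accept from {A, B, C, D, E}.
6 states suffice.
       p  q 
>* A   A  B 
 * B   B  C 
 * C   C  D 
 * D   D  E 
 * E   E  F 
   F   F  F 
(> = start, * = accepting)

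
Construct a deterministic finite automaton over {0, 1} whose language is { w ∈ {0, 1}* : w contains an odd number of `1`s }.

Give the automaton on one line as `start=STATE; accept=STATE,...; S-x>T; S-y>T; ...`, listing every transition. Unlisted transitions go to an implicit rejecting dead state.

The only thing that matters is how many `1`s have appeared, reduced mod 2. Use one state per residue: q0 for 0, …, q1 for 1. Reading `1` moves to the next residue; anything else stays put. q1 is accepting.
With 2 states:
        0   1  
>  q0   q0  q1 
 * q1   q1  q0 
(> = start, * = accepting)

start=q0; accept=q1; q0-0>q0; q0-1>q1; q1-0>q1; q1-1>q0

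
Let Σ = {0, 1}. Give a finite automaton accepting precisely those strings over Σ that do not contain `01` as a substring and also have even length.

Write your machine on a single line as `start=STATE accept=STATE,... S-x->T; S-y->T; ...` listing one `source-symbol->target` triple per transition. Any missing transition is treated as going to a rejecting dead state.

Run two small machines in parallel and take their product. One (3 states) tracks partial matches of the forbidden pattern `01`; the other (2 states) tracks the input length modulo 2. Each combined state is a pair, one component from each; accept when both components accept. After merging equivalent states the machine shrinks.
        0   1  
>* q0   q1  q2 
   q1   q3  q4 
   q2   q3  q0 
 * q3   q1  q4 
   q4   q4  q4 
(> = start, * = accepting)

start=q0; accept=q0,q3; q0-0->q1; q0-1->q2; q1-0->q3; q1-1->q4; q2-0->q3; q2-1->q0; q3-0->q1; q3-1->q4; q4-0->q4; q4-1->q4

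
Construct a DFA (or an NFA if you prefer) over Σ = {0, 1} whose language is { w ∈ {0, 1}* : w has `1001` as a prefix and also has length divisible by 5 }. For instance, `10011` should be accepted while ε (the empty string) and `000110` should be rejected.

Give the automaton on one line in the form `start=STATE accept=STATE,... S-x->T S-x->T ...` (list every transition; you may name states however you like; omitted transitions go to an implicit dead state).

start=A accept=K A-0->B A-1->C B-0->D B-1->D C-0->E C-1->D D-0->F D-1->F E-0->G E-1->F F-0->H F-1->H G-0->H G-1->I H-0->J H-1->J I-0->K I-1->K J-0->B J-1->B K-0->L K-1->L L-0->M L-1->M M-0->N M-1->N N-0->I N-1->I

Handle the two conditions separately and then intersect. One (6 states) tracks whether the input so far still matches the prefix `1001`; the other (5 states) tracks the input length modulo 5. Each combined state is a pair, one component from each; accept when both components accept.
14 states suffice.
       0  1 
>  A   B  C 
   B   D  D 
   C   E  D 
   D   F  F 
   E   G  F 
   F   H  H 
   G   H  I 
   H   J  J 
   I   K  K 
   J   B  B 
 * K   L  L 
   L   M  M 
   M   N  N 
   N   I  I 
(> = start, * = accepting)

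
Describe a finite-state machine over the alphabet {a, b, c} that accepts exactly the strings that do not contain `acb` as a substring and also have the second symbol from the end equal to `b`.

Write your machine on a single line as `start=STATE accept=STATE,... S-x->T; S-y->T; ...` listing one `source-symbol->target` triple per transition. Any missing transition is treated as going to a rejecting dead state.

Run two small machines in parallel and take their product. One (4 states) tracks partial matches of the forbidden pattern `acb`; the other (13 states) tracks the last 2 symbols read. Each combined state is a pair, one component from each; accept when both components accept. Minimizing collapses redundant product states.
        a   b   c  
>  q0   q1  q2  q0 
   q1   q1  q2  q3 
   q2   q4  q5  q6 
   q3   q1  q7  q0 
 * q4   q1  q2  q3 
 * q5   q4  q5  q6 
 * q6   q1  q2  q0 
   q7   q7  q7  q7 
(> = start, * = accepting)

start=q0; accept=q4,q5,q6; q0-a->q1; q0-b->q2; q0-c->q0; q1-a->q1; q1-b->q2; q1-c->q3; q2-a->q4; q2-b->q5; q2-c->q6; q3-a->q1; q3-b->q7; q3-c->q0; q4-a->q1; q4-b->q2; q4-c->q3; q5-a->q4; q5-b->q5; q5-c->q6; q6-a->q1; q6-b->q2; q6-c->q0; q7-a->q7; q7-b->q7; q7-c->q7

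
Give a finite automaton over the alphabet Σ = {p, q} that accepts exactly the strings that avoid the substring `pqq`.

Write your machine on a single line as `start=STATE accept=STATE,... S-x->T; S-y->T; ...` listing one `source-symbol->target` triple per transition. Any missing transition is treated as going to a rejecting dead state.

start=A; accept=A,B,C; A-p->B; A-q->A; B-p->B; B-q->C; C-p->B; C-q->D; D-p->D; D-q->D

This is the complement of 'contains `pqq`'. Use the same substring-matching states — A through D holding how much of `pqq` has just been matched — but flip the accepting set: everything except the trap D accepts.
With 4 states:
       p  q 
>* A   B  A 
 * B   B  C 
 * C   B  D 
   D   D  D 
(> = start, * = accepting)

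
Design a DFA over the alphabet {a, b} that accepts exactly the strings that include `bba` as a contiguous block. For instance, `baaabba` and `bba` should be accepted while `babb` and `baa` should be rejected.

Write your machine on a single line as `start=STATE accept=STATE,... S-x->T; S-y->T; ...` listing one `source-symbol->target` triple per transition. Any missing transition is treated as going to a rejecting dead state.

start=S0; accept=S3; S0-a->S0; S0-b->S1; S1-a->S0; S1-b->S2; S2-a->S3; S2-b->S2; S3-a->S3; S3-b->S3

States S0..S2 record the length of the longest prefix of `bba` that matches the current input suffix. Reaching S3 means `bba` has been seen, and we stay there forever. Accept from S3.
A 4-state machine:
        a   b  
>  S0   S0  S1 
   S1   S0  S2 
   S2   S3  S2 
 * S3   S3  S3 
(> = start, * = accepting)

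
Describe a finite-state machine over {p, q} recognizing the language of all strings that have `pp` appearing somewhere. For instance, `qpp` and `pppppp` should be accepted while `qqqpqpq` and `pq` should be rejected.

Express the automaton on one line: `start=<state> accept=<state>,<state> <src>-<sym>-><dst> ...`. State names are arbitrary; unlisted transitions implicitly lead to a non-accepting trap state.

start=A accept=C A-p->B A-q->A B-p->C B-q->A C-p->C C-q->C

Track how much of `pp` has been matched so far: state A is no progress, C is the absorbing accept state reached once `pp` has occurred. Intermediate states record partial matches; on a mismatch, fall back to the longest reusable overlap.
With 3 states:
       p  q 
>  A   B  A 
   B   C  A 
 * C   C  C 
(> = start, * = accepting)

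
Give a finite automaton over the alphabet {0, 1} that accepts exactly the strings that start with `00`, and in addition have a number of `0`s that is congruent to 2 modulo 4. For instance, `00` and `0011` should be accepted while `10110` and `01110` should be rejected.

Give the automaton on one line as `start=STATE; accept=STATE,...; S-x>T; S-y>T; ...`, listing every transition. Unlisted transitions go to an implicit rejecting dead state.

start=s0; accept=s3; s0-0>s1; s0-1>s2; s1-0>s3; s1-1>s2; s2-0>s2; s2-1>s2; s3-0>s4; s3-1>s3; s4-0>s5; s4-1>s4; s5-0>s6; s5-1>s5; s6-0>s3; s6-1>s6

Build one automaton per condition and run them in lockstep. One (4 states) tracks whether the input so far still matches the prefix `00`; the other (4 states) tracks the count of `0`s modulo 4. Each combined state is a pair, one component from each; accept when both components accept. Minimizing collapses redundant product states.
With 7 states:
        0   1  
>  s0   s1  s2 
   s1   s3  s2 
   s2   s2  s2 
 * s3   s4  s3 
   s4   s5  s4 
   s5   s6  s5 
   s6   s3  s6 
(> = start, * = accepting)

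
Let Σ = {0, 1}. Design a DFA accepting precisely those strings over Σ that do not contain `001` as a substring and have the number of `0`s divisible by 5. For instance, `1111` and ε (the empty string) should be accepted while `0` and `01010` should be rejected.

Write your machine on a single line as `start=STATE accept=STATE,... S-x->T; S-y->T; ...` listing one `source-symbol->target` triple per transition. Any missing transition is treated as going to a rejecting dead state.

start=q0; accept=q0,q9,q15; q0-0->q1; q0-1->q0; q1-0->q2; q1-1->q3; q2-0->q4; q2-1->q5; q3-0->q6; q3-1->q3; q4-0->q7; q4-1->q5; q5-0->q5; q5-1->q5; q6-0->q4; q6-1->q8; q7-0->q9; q7-1->q5; q8-0->q10; q8-1->q8; q9-0->q11; q9-1->q5; q10-0->q7; q10-1->q12; q11-0->q2; q11-1->q5; q12-0->q13; q12-1->q12; q13-0->q9; q13-1->q14; q14-0->q15; q14-1->q14; q15-0->q11; q15-1->q0

Handle the two conditions separately and then intersect. The first has 4 states tracking partial matches of the forbidden pattern `001`; the second has 5 states tracking the count of `0`s modulo 5. A product state is a pair (one from each), accepting exactly when both do. Equivalent product states are then merged.
With 16 states:
          0    1  
>* q0     q1   q0 
   q1     q2   q3 
   q2     q4   q5 
   q3     q6   q3 
   q4     q7   q5 
   q5     q5   q5 
   q6     q4   q8 
   q7     q9   q5 
   q8    q10   q8 
 * q9    q11   q5 
   q10    q7  q12 
   q11    q2   q5 
   q12   q13  q12 
   q13    q9  q14 
   q14   q15  q14 
 * q15   q11   q0 
(> = start, * = accepting)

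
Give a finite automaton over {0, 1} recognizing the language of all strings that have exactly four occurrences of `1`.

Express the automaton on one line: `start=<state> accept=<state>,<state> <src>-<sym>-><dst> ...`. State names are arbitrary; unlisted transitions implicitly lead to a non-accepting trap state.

start=A accept=E A-0->A A-1->B B-0->B B-1->C C-0->C C-1->D D-0->D D-1->E E-0->E E-1->F F-0->F F-1->F

Only the number of `1`s matters, and only up to 5. Make a chain A → B → C → D → E → F advanced by each `1` (with F absorbing); every other symbol self-loops. The accepting set is {E}.
With 6 states:
       0  1 
>  A   A  B 
   B   B  C 
   C   C  D 
   D   D  E 
 * E   E  F 
   F   F  F 
(> = start, * = accepting)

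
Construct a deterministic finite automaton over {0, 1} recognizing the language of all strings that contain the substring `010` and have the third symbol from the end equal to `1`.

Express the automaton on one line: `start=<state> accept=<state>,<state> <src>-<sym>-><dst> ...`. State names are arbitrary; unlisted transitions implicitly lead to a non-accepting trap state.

start=q0 accept=q4,q5,q9,q10 q0-0->q1 q0-1->q0 q1-0->q1 q1-1->q2 q2-0->q3 q2-1->q0 q3-0->q4 q3-1->q5 q4-0->q6 q4-1->q7 q5-0->q3 q5-1->q8 q6-0->q6 q6-1->q7 q7-0->q3 q7-1->q8 q8-0->q9 q8-1->q10 q9-0->q4 q9-1->q5 q10-0->q9 q10-1->q10

Build one automaton per condition and run them in lockstep. One (4 states) tracks whether and how much of `010` has been seen; the other (15 states) tracks the last 3 symbols read. Each combined state is a pair, one component from each; accept when both components accept. Equivalent product states are then merged.
With 11 states:
          0    1  
>  q0     q1   q0 
   q1     q1   q2 
   q2     q3   q0 
   q3     q4   q5 
 * q4     q6   q7 
 * q5     q3   q8 
   q6     q6   q7 
   q7     q3   q8 
   q8     q9  q10 
 * q9     q4   q5 
 * q10    q9  q10 
(> = start, * = accepting)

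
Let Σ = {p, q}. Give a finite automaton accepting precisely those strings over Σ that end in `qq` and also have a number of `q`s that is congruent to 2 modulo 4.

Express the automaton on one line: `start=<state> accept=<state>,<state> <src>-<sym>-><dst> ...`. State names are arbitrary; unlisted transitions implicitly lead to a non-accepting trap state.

start=S0 accept=S3 S0-p->S0 S0-q->S1 S1-p->S2 S1-q->S3 S2-p->S2 S2-q->S4 S3-p->S4 S3-q->S5 S4-p->S4 S4-q->S5 S5-p->S5 S5-q->S0

Run two small machines in parallel and take their product. One (3 states) tracks how much of the suffix `qq` has currently been matched; the other (4 states) tracks the count of `q`s modulo 4. Each combined state is a pair, one component from each; accept when both components accept. After merging equivalent states the machine shrinks.
A 6-state machine:
        p   q  
>  S0   S0  S1 
   S1   S2  S3 
   S2   S2  S4 
 * S3   S4  S5 
   S4   S4  S5 
   S5   S5  S0 
(> = start, * = accepting)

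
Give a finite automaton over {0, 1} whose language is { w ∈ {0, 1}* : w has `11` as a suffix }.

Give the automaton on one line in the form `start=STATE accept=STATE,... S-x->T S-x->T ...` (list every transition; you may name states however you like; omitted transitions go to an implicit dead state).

start=q0 accept=q2 q0-0->q0 q0-1->q1 q1-0->q0 q1-1->q2 q2-0->q0 q2-1->q2

Remember how much of `11` the current input suffix matches. State q0 means no match yet; q1 means the last symbol is `1`; q2 means the last 2 symbols are `11`. Only q2 accepts. On a mismatch, fall back to the longest proper suffix that is still a prefix of `11`.
A 3-state machine:
        0   1  
>  q0   q0  q1 
   q1   q0  q2 
 * q2   q0  q2 
(> = start, * = accepting)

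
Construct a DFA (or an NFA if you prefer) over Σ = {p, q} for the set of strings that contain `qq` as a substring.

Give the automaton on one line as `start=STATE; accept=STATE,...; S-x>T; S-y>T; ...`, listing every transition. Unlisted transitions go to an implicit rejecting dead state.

start=S0; accept=S2; S0-p>S0; S0-q>S1; S1-p>S0; S1-q>S2; S2-p>S2; S2-q>S2

States S0..S1 record the length of the longest prefix of `qq` that matches the current input suffix. Reaching S2 means `qq` has been seen, and we stay there forever. Accept from S2.
With 3 states:
        p   q  
>  S0   S0  S1 
   S1   S0  S2 
 * S2   S2  S2 
(> = start, * = accepting)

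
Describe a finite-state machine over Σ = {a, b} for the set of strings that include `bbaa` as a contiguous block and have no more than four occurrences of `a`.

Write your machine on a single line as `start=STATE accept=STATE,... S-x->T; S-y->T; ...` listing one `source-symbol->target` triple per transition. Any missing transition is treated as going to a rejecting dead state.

Build one automaton per condition and run them in lockstep. One (5 states) tracks whether and how much of `bbaa` has been seen; the other (6 states) tracks the count of `a`s, saturating at 5. Each combined state is a pair, one component from each; accept when both components accept. Equivalent product states are then merged.
A 16-state machine:
          a    b  
>  q0     q1   q2 
   q1     q3   q4 
   q2     q1   q5 
   q3     q6   q7 
   q4     q3   q8 
   q5     q9   q5 
   q6     q6   q6 
   q7     q6  q10 
   q8    q11   q8 
   q9    q12   q4 
   q10   q13  q10 
   q11   q14   q7 
 * q12   q14  q12 
   q13   q15   q6 
 * q14   q15  q14 
 * q15    q6  q15 
(> = start, * = accepting)

start=q0; accept=q12,q14,q15; q0-a->q1; q0-b->q2; q1-a->q3; q1-b->q4; q2-a->q1; q2-b->q5; q3-a->q6; q3-b->q7; q4-a->q3; q4-b->q8; q5-a->q9; q5-b->q5; q6-a->q6; q6-b->q6; q7-a->q6; q7-b->q10; q8-a->q11; q8-b->q8; q9-a->q12; q9-b->q4; q10-a->q13; q10-b->q10; q11-a->q14; q11-b->q7; q12-a->q14; q12-b->q12; q13-a->q15; q13-b->q6; q14-a->q15; q14-b->q14; q15-a->q6; q15-b->q15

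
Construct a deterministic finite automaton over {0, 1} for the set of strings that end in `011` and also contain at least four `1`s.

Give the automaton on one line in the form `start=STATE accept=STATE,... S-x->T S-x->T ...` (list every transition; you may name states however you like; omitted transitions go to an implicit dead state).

Build one automaton per condition and run them in lockstep. One (4 states) tracks how much of the suffix `011` has currently been matched; the other (6 states) tracks the count of `1`s, saturating at 5. Each combined state is a pair, one component from each; accept when both components accept. Equivalent product states are then merged.
With 6 states:
        0   1  
>  s0   s0  s1 
   s1   s1  s2 
   s2   s3  s2 
   s3   s3  s4 
   s4   s3  s5 
 * s5   s3  s2 
(> = start, * = accepting)

start=s0 accept=s5 s0-0->s0 s0-1->s1 s1-0->s1 s1-1->s2 s2-0->s3 s2-1->s2 s3-0->s3 s3-1->s4 s4-0->s3 s4-1->s5 s5-0->s3 s5-1->s2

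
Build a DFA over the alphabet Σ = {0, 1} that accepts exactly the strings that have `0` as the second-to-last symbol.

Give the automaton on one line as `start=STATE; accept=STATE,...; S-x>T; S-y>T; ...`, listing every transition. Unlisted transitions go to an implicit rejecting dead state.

Because acceptance depends on a position counted from the end, the machine has to buffer the most recent 2 symbols. Make each state the string of the last up-to-2 symbols read; on input `x` shift the window left and append `x`. Accept when the buffered window has length 2 and begins with `0`.
A 7-state machine:
        0   1  
>  s0   s1  s2 
   s1   s3  s4 
   s2   s5  s6 
 * s3   s3  s4 
 * s4   s5  s6 
   s5   s3  s4 
   s6   s5  s6 
(> = start, * = accepting)

start=s0; accept=s3,s4; s0-0>s1; s0-1>s2; s1-0>s3; s1-1>s4; s2-0>s5; s2-1>s6; s3-0>s3; s3-1>s4; s4-0>s5; s4-1>s6; s5-0>s3; s5-1>s4; s6-0>s5; s6-1>s6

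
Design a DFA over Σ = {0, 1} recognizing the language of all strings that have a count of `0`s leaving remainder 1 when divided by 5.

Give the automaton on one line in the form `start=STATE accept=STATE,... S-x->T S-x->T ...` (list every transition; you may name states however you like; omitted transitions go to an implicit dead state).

start=S0 accept=S1 S0-0->S1 S0-1->S0 S1-0->S2 S1-1->S1 S2-0->S3 S2-1->S2 S3-0->S4 S3-1->S3 S4-0->S0 S4-1->S4

Keep the running count of `0`s modulo 5: each `0` advances along the cycle S0 → S1 → S2 → S3 → S4 → S0 while other symbols loop. Accept at S1.
A 5-state machine:
        0   1  
>  S0   S1  S0 
 * S1   S2  S1 
   S2   S3  S2 
   S3   S4  S3 
   S4   S0  S4 
(> = start, * = accepting)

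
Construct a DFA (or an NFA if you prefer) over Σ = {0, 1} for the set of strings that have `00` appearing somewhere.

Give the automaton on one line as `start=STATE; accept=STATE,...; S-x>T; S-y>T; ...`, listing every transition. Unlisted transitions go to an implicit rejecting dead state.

start=q0; accept=q2; q0-0>q1; q0-1>q0; q1-0>q2; q1-1>q0; q2-0>q2; q2-1>q2

Track how much of `00` has been matched so far: state q0 is no progress, q2 is the absorbing accept state reached once `00` has occurred. Intermediate states record partial matches; on a mismatch, fall back to the longest reusable overlap.
A 3-state machine:
        0   1  
>  q0   q1  q0 
   q1   q2  q0 
 * q2   q2  q2 
(> = start, * = accepting)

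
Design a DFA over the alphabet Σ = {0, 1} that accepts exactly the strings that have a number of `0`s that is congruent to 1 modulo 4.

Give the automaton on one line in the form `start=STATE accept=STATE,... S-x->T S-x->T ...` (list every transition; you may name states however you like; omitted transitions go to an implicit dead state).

The only thing that matters is how many `0`s have appeared, reduced mod 4. Use one state per residue: q0 for 0, …, q3 for 3. Reading `0` moves to the next residue; anything else stays put. q1 is accepting.
A 4-state machine:
        0   1  
>  q0   q1  q0 
 * q1   q2  q1 
   q2   q3  q2 
   q3   q0  q3 
(> = start, * = accepting)

start=q0 accept=q1 q0-0->q1 q0-1->q0 q1-0->q2 q1-1->q1 q2-0->q3 q2-1->q2 q3-0->q0 q3-1->q3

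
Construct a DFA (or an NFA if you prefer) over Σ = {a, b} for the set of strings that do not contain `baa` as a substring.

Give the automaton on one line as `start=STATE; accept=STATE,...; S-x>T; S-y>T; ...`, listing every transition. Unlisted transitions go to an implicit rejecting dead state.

This is the complement of 'contains `baa`'. Use the same substring-matching states — s0 through s3 holding how much of `baa` has just been matched — but flip the accepting set: everything except the trap s3 accepts.
        a   b  
>* s0   s0  s1 
 * s1   s2  s1 
 * s2   s3  s1 
   s3   s3  s3 
(> = start, * = accepting)

start=s0; accept=s0,s1,s2; s0-a>s0; s0-b>s1; s1-a>s2; s1-b>s1; s2-a>s3; s2-b>s1; s3-a>s3; s3-b>s3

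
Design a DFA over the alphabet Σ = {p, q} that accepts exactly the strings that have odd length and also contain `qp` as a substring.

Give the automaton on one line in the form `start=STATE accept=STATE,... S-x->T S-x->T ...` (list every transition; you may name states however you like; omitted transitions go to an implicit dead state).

Handle the two conditions separately and then intersect. One (2 states) tracks the input length modulo 2; the other (3 states) tracks whether and how much of `qp` has been seen. Each combined state is a pair, one component from each; accept when both components accept.
6 states suffice.
       p  q 
>  A   B  C 
   B   A  D 
   C   E  D 
   D   F  C 
   E   F  F 
 * F   E  E 
(> = start, * = accepting)

start=A accept=F A-p->B A-q->C B-p->A B-q->D C-p->E C-q->D D-p->F D-q->C E-p->F E-q->F F-p->E F-q->E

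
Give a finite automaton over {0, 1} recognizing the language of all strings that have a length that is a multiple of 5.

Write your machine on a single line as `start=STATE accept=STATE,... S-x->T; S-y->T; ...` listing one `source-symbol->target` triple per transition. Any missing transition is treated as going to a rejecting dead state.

start=A; accept=A; A-0->B; A-1->B; B-0->C; B-1->C; C-0->D; C-1->D; D-0->E; D-1->E; E-0->A; E-1->A

Count input length modulo 5: every symbol advances one step around the cycle A → B → C → D → E → A. Accept at A.
With 5 states:
       0  1 
>* A   B  B 
   B   C  C 
   C   D  D 
   D   E  E 
   E   A  A 
(> = start, * = accepting)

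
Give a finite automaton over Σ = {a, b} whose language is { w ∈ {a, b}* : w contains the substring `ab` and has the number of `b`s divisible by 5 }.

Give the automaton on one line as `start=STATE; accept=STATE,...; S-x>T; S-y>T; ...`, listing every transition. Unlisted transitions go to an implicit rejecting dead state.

start=q0; accept=q14; q0-a>q1; q0-b>q2; q1-a>q1; q1-b>q3; q2-a>q4; q2-b>q5; q3-a>q3; q3-b>q6; q4-a>q4; q4-b>q6; q5-a>q7; q5-b>q8; q6-a>q6; q6-b>q9; q7-a>q7; q7-b>q9; q8-a>q10; q8-b>q11; q9-a>q9; q9-b>q12; q10-a>q10; q10-b>q12; q11-a>q13; q11-b>q0; q12-a>q12; q12-b>q14; q13-a>q13; q13-b>q14; q14-a>q14; q14-b>q3

Run two small machines in parallel and take their product. One (3 states) tracks whether and how much of `ab` has been seen; the other (5 states) tracks the count of `b`s modulo 5. Each combined state is a pair, one component from each; accept when both components accept.
With 15 states:
          a    b  
>  q0     q1   q2 
   q1     q1   q3 
   q2     q4   q5 
   q3     q3   q6 
   q4     q4   q6 
   q5     q7   q8 
   q6     q6   q9 
   q7     q7   q9 
   q8    q10  q11 
   q9     q9  q12 
   q10   q10  q12 
   q11   q13   q0 
   q12   q12  q14 
   q13   q13  q14 
 * q14   q14   q3 
(> = start, * = accepting)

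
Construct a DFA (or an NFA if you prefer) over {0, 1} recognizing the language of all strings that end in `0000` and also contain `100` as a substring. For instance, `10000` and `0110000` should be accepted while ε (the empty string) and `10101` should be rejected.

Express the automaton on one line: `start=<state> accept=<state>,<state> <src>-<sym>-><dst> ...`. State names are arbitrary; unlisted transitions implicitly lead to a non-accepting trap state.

Build one automaton per condition and run them in lockstep. The first has 5 states tracking how much of the suffix `0000` has currently been matched; the second has 4 states tracking whether and how much of `100` has been seen. A product state is a pair (one from each), accepting exactly when both do.
With 12 states:
          0    1  
>  S0     S1   S2 
   S1     S3   S2 
   S2     S4   S2 
   S3     S5   S2 
   S4     S6   S2 
   S5     S7   S2 
   S6     S8   S9 
   S7     S7   S2 
   S8    S10   S9 
   S9    S11   S9 
 * S10   S10   S9 
   S11    S6   S9 
(> = start, * = accepting)

start=S0 accept=S10 S0-0->S1 S0-1->S2 S1-0->S3 S1-1->S2 S2-0->S4 S2-1->S2 S3-0->S5 S3-1->S2 S4-0->S6 S4-1->S2 S5-0->S7 S5-1->S2 S6-0->S8 S6-1->S9 S7-0->S7 S7-1->S2 S8-0->S10 S8-1->S9 S9-0->S11 S9-1->S9 S10-0->S10 S10-1->S9 S11-0->S6 S11-1->S9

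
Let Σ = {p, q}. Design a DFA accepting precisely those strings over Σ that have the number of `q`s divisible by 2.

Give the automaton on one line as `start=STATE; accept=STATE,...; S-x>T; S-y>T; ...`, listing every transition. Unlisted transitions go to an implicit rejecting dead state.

The only thing that matters is how many `q`s have appeared, reduced mod 2. Use one state per residue: S0 for 0, …, S1 for 1. Reading `q` moves to the next residue; anything else stays put. S0 is accepting.
        p   q  
>* S0   S0  S1 
   S1   S1  S0 
(> = start, * = accepting)

start=S0; accept=S0; S0-p>S0; S0-q>S1; S1-p>S1; S1-q>S0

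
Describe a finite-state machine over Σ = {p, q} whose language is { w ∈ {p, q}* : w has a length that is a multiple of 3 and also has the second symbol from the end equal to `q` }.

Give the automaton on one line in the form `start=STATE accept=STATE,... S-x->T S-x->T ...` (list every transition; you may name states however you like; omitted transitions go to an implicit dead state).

start=S0 accept=S4 S0-p->S1 S0-q->S1 S1-p->S2 S1-q->S3 S2-p->S0 S2-q->S0 S3-p->S4 S3-q->S4 S4-p->S1 S4-q->S1

Handle the two conditions separately and then intersect. One (3 states) tracks the input length modulo 3; the other (7 states) tracks the last 2 symbols read. Each combined state is a pair, one component from each; accept when both components accept. Minimizing collapses redundant product states.
5 states suffice.
        p   q  
>  S0   S1  S1 
   S1   S2  S3 
   S2   S0  S0 
   S3   S4  S4 
 * S4   S1  S1 
(> = start, * = accepting)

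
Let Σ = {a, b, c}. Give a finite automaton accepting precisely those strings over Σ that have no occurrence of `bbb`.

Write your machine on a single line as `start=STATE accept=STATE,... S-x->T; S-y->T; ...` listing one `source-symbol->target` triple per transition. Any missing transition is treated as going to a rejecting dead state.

start=q0; accept=q0,q1,q2; q0-a->q0; q0-b->q1; q0-c->q0; q1-a->q0; q1-b->q2; q1-c->q0; q2-a->q0; q2-b->q3; q2-c->q0; q3-a->q3; q3-b->q3; q3-c->q3

Track partial matches of the forbidden pattern `bbb`. State q3 is a dead state reached once `bbb` has occurred; every other state accepts. q0 means no part of `bbb` is currently matched.
        a   b   c  
>* q0   q0  q1  q0 
 * q1   q0  q2  q0 
 * q2   q0  q3  q0 
   q3   q3  q3  q3 
(> = start, * = accepting)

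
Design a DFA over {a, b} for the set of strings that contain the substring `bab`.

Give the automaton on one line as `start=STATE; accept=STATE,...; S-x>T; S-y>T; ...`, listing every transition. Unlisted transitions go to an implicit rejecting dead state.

Track how much of `bab` has been matched so far: state q0 is no progress, q3 is the absorbing accept state reached once `bab` has occurred. Intermediate states record partial matches; on a mismatch, fall back to the longest reusable overlap.
A 4-state machine:
        a   b  
>  q0   q0  q1 
   q1   q2  q1 
   q2   q0  q3 
 * q3   q3  q3 
(> = start, * = accepting)

start=q0; accept=q3; q0-a>q0; q0-b>q1; q1-a>q2; q1-b>q1; q2-a>q0; q2-b>q3; q3-a>q3; q3-b>q3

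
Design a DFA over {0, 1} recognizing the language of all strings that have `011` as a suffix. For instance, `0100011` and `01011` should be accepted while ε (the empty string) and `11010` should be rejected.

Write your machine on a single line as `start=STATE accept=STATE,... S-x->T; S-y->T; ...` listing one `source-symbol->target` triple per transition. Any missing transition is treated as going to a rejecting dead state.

start=q0; accept=q3; q0-0->q1; q0-1->q0; q1-0->q1; q1-1->q2; q2-0->q1; q2-1->q3; q3-0->q1; q3-1->q0

Remember how much of `011` the current input suffix matches. State q0 means no match yet; q1 means the last symbol is `0`; q2 means the last 2 symbols are `01`; q3 means the last 3 symbols are `011`. Only q3 accepts. On a mismatch, fall back to the longest proper suffix that is still a prefix of `011`.
With 4 states:
        0   1  
>  q0   q1  q0 
   q1   q1  q2 
   q2   q1  q3 
 * q3   q1  q0 
(> = start, * = accepting)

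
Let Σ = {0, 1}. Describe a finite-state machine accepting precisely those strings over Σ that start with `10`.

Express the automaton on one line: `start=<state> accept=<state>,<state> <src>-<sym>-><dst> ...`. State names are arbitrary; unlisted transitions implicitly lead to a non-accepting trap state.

Walk along `10` while the input agrees: from q0 take `1` to q1, and so on. Any deviation drops to the rejecting sink q3. Once q2 is reached the prefix is confirmed and every continuation is accepted.
With 4 states:
        0   1  
>  q0   q3  q1 
   q1   q2  q3 
 * q2   q2  q2 
   q3   q3  q3 
(> = start, * = accepting)

start=q0 accept=q2 q0-0->q3 q0-1->q1 q1-0->q2 q1-1->q3 q2-0->q2 q2-1->q2 q3-0->q3 q3-1->q3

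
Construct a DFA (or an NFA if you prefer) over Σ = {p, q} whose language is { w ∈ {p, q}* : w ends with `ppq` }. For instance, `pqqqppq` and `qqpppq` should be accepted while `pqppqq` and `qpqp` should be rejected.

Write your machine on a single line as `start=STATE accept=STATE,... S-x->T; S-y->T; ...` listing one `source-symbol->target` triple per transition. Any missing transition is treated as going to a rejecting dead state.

Let each state record the length of the longest suffix of the input read so far that is also a prefix of `ppq`. s1 means the last symbol is `p`; s2 means the last 2 symbols are `pp`; s3 means the last 3 symbols are `ppq`. Accept only at s3, where the string currently ends in `ppq`.
With 4 states:
        p   q  
>  s0   s1  s0 
   s1   s2  s0 
   s2   s2  s3 
 * s3   s1  s0 
(> = start, * = accepting)

start=s0; accept=s3; s0-p->s1; s0-q->s0; s1-p->s2; s1-q->s0; s2-p->s2; s2-q->s3; s3-p->s1; s3-q->s0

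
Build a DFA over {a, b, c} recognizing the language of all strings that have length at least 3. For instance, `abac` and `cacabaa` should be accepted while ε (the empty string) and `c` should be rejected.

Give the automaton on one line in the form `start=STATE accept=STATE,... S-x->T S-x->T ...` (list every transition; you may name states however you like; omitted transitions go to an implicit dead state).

start=q0 accept=q3,q4 q0-a->q1 q0-b->q1 q0-c->q1 q1-a->q2 q1-b->q2 q1-c->q2 q2-a->q3 q2-b->q3 q2-c->q3 q3-a->q4 q3-b->q4 q3-c->q4 q4-a->q4 q4-b->q4 q4-c->q4

Count input length up to 4: every symbol moves from q0 toward q4, which means 'more than 3' and absorbs. Accept from {q3, q4}.
A 5-state machine:
        a   b   c  
>  q0   q1  q1  q1 
   q1   q2  q2  q2 
   q2   q3  q3  q3 
 * q3   q4  q4  q4 
 * q4   q4  q4  q4 
(> = start, * = accepting)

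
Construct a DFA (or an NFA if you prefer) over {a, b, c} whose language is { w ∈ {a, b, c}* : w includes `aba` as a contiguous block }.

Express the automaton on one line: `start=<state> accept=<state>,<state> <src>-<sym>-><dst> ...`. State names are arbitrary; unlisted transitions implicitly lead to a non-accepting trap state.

start=q0 accept=q3 q0-a->q1 q0-b->q0 q0-c->q0 q1-a->q1 q1-b->q2 q1-c->q0 q2-a->q3 q2-b->q0 q2-c->q0 q3-a->q3 q3-b->q3 q3-c->q3

Track how much of `aba` has been matched so far: state q0 is no progress, q3 is the absorbing accept state reached once `aba` has occurred. Intermediate states record partial matches; on a mismatch, fall back to the longest reusable overlap.
4 states suffice.
        a   b   c  
>  q0   q1  q0  q0 
   q1   q1  q2  q0 
   q2   q3  q0  q0 
 * q3   q3  q3  q3 
(> = start, * = accepting)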